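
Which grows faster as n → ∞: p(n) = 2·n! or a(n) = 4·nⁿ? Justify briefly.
Comparing growth rates:
Growth-rate hierarchy: log n ≺ any polynomial ≺ any exponential cⁿ (c>1) ≺ n! ≺ nⁿ.
super-exponential nⁿ dominates factorial asymptotically.

a(n) grows faster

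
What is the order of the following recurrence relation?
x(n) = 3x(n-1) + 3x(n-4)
The order is the largest lag k for which x(n-k) appears. Here the deepest term is x(n-4), so the order is 4.

Order 4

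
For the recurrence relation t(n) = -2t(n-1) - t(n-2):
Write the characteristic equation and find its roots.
Substitute t(n) = rⁿ and divide through by rⁿ⁻²: r² + 2r + 1 = 0
Factor: (r + 1)² = 0, so r = -1 (double root).
General solution: t(n) = (A + Bn)·(-1)ⁿ

Characteristic: r² + 2r + 1 = 0, Roots: r = -1 (double root)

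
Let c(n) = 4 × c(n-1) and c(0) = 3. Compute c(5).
Computing step by step:
c(0) = 3
c(1) = 4 × 3 = 12
c(2) = 4 × 12 = 48
c(3) = 4 × 48 = 192
c(4) = 4 × 192 = 768
c(5) = 4 × 768 = 3072

3072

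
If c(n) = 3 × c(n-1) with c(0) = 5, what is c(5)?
Computing step by step:
c(0) = 5
c(1) = 3 × 5 = 15
c(2) = 3 × 15 = 45
c(3) = 3 × 45 = 135
c(4) = 3 × 135 = 405
c(5) = 3 × 405 = 1215

1215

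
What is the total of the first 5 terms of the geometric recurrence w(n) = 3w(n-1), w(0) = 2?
Computing the sequence terms: 2, 6, 18, 54, 162
Adding these values together:

242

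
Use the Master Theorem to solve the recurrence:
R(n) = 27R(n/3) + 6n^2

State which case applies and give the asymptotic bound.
Master Theorem template: R(n) = a·R(n/b) + f(n).
Here: a=27, b=3, f(n)=6n^2
Compute log_b(a) = log_3(27) = 3.
f(n) = 6n^2 = O(n^(3-ε)) with ε = 1. Case 1: R(n) = Θ(n^log_b(a)) = Θ(n^3).

Case 1: R(n) = Θ(n^3)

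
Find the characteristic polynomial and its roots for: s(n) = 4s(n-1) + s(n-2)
Substitute s(n) = rⁿ and divide through by rⁿ⁻²: r² - 4r - 1 = 0
Discriminant: 4² + 4·1 = 20, not a perfect square, so by the quadratic formula r = (4 ± √20)/2.
General solution: s(n) = A·r₁ⁿ + B·r₂ⁿ where r₁,r₂ = (4 ± √20)/2

Characteristic: r² - 4r - 1 = 0, Roots: r = (4 ± √20)/2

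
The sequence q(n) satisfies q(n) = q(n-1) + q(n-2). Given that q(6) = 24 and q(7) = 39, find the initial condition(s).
Work backwards using q(k) = q(k+2) - q(k+1):
q(5) = q(7) - q(6) = 39 - 24 = 15
q(4) = q(6) - q(5) = 24 - 15 = 9
q(3) = q(5) - q(4) = 15 - 9 = 6
q(2) = q(4) - q(3) = 9 - 6 = 3
q(1) = q(3) - q(2) = 6 - 3 = 3
q(0) = q(2) - q(1) = 3 - 3 = 0

q(0) = 0, q(1) = 3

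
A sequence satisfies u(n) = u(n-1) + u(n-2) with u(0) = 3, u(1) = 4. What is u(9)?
Computing the sequence terms:
3, 4, 7, 11, 18, 29, 47, 76, 123, 199

199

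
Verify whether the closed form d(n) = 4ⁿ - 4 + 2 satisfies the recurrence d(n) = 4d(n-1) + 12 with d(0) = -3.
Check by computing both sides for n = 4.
From the recurrence with d(0) = -3:
  d(0) = -3, d(1) = 0, d(2) = 12, d(3) = 60, d(4) = 252
  so the recurrence gives d(4) = 252.
From the proposed closed form d(n) = 4ⁿ - 4 + 2:
  d(4) = 254.
The recurrence gives 252 but the closed form gives 254, so the closed form does not satisfy the recurrence.

No, the closed form is incorrect.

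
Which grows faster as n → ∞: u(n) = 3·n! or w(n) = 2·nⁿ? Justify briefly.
Comparing growth rates:
Growth-rate hierarchy: log n ≺ any polynomial ≺ any exponential cⁿ (c>1) ≺ n! ≺ nⁿ.
super-exponential nⁿ dominates factorial asymptotically.

w(n) grows faster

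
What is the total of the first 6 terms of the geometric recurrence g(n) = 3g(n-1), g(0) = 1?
Computing the sequence terms: 1, 3, 9, 27, 81, 243
Adding these values together:

364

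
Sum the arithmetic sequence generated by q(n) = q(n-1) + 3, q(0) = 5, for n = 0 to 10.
Computing the sequence terms: 5, 8, 11, 14, 17, 20, 23, 26, 29, 32, 35
Adding these values together:

220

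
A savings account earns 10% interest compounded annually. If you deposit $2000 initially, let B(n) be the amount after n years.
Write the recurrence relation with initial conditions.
Each year the balance grows by 10%, i.e. is multiplied by 1 + 10/100 = 1.1, so B(n) = 1.1 × B(n-1). The initial deposit gives B(0) = 2000.
Unrolling gives the closed form B(n) = 2000 × (1.1)ⁿ.

B(n) = 1.1 × B(n-1), B(0) = 2000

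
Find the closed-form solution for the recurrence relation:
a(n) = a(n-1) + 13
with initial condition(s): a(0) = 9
Recurrence: a(n) = a(n-1) + 13, initial: a(0) = 9.
Each step adds 13, so a(n) = a(0) + 13n = 13n + 9.

a(n) = 13n + 9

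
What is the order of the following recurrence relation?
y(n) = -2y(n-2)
The order is the largest lag k for which y(n-k) appears. Here the deepest term is y(n-2), so the order is 2.

Order 2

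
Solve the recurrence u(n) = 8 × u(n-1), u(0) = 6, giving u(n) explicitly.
Recurrence: u(n) = 8 × u(n-1), initial: u(0) = 6.
Each term is 8 times the previous, so this is geometric with ratio 8. After n steps: u(n) = u(0)·8ⁿ = 6·8ⁿ.

u(n) = 6·8ⁿ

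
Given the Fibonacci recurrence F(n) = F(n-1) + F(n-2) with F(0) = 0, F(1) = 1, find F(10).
Computing the sequence terms:
0, 1, 1, 2, 3, 5, 8, 13, 21, 34, 55

55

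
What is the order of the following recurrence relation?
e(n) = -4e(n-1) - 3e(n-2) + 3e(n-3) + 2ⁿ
The order is the largest lag k for which e(n-k) appears. Here the deepest term is e(n-3) (the 2ⁿ term is non-homogeneous and does not affect the order), so the order is 3.

Order 3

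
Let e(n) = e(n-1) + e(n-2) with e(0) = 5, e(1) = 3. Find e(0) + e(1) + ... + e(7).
Computing the sequence terms: 5, 3, 8, 11, 19, 30, 49, 79
Adding these values together:

204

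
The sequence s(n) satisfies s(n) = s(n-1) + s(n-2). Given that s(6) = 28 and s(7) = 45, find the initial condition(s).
Work backwards using s(k) = s(k+2) - s(k+1):
s(5) = s(7) - s(6) = 45 - 28 = 17
s(4) = s(6) - s(5) = 28 - 17 = 11
s(3) = s(5) - s(4) = 17 - 11 = 6
s(2) = s(4) - s(3) = 11 - 6 = 5
s(1) = s(3) - s(2) = 6 - 5 = 1
s(0) = s(2) - s(1) = 5 - 1 = 4

s(0) = 4, s(1) = 1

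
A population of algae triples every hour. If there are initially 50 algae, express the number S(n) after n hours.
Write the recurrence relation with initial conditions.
Each hour multiplies the count by 3, so the count after n hours depends only on the count after n-1 hours: S(n) = 3 × S(n-1). The starting count gives S(0) = 50.
Unrolling n times gives the closed form S(n) = 50 × 3ⁿ.

S(n) = 3 × S(n-1), S(0) = 50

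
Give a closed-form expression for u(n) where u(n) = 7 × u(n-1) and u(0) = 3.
Recurrence: u(n) = 7 × u(n-1), initial: u(0) = 3.
Each term is 7 times the previous, so this is geometric with ratio 7. After n steps: u(n) = u(0)·7ⁿ = 3·7ⁿ.

u(n) = 3·7ⁿ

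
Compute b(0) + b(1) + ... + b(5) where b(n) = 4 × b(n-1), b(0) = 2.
Computing the sequence terms: 2, 8, 32, 128, 512, 2048
Adding these values together:

2730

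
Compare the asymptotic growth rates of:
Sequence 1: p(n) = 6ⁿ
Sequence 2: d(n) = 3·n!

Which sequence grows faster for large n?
Comparing growth rates:
Growth-rate hierarchy: log n ≺ any polynomial ≺ any exponential cⁿ (c>1) ≺ n! ≺ nⁿ.
factorial dominates exponential base 6 asymptotically.

d(n) grows faster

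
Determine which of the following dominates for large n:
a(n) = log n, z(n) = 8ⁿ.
Comparing growth rates:
Growth-rate hierarchy: log n ≺ any polynomial ≺ any exponential cⁿ (c>1) ≺ n! ≺ nⁿ.
exponential base 8 dominates logarithmic asymptotically.

z(n) grows faster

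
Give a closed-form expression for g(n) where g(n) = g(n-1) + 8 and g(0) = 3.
Recurrence: g(n) = g(n-1) + 8, initial: g(0) = 3.
Each step adds 8, so g(n) = g(0) + 8n = 8n + 3.

g(n) = 8n + 3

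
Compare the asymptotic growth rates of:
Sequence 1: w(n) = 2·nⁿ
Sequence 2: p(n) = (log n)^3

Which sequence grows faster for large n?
Comparing growth rates:
Growth-rate hierarchy: log n ≺ any polynomial ≺ any exponential cⁿ (c>1) ≺ n! ≺ nⁿ.
super-exponential nⁿ dominates polylogarithmic (log n)^3 asymptotically.

w(n) grows faster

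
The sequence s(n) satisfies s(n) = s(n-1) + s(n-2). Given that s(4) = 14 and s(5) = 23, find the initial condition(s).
Work backwards using s(k) = s(k+2) - s(k+1):
s(3) = s(5) - s(4) = 23 - 14 = 9
s(2) = s(4) - s(3) = 14 - 9 = 5
s(1) = s(3) - s(2) = 9 - 5 = 4
s(0) = s(2) - s(1) = 5 - 4 = 1

s(0) = 1, s(1) = 4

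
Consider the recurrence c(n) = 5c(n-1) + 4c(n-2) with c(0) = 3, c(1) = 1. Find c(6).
Computing the sequence terms:
3, 1, 17, 89, 513, 2921, 16657

16657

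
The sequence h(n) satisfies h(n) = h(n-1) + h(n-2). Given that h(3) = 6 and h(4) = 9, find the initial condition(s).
Work backwards using h(k) = h(k+2) - h(k+1):
h(2) = h(4) - h(3) = 9 - 6 = 3
h(1) = h(3) - h(2) = 6 - 3 = 3
h(0) = h(2) - h(1) = 3 - 3 = 0

h(0) = 0, h(1) = 3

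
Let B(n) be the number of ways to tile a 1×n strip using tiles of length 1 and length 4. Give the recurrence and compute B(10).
Condition on the last tile: it has length 1 (leaving a 1×(n-1) strip) or length 4 (leaving a 1×(n-4) strip), so B(n) = B(n-1) + B(n-4) (order-4 linear recurrence).
For 0 ≤ i < 4 only unit tiles fit, so B(i) = 1.
Iterating the recurrence: B(4) = 2, B(5) = 3, B(6) = 4, B(7) = 5, B(8) = 7, B(9) = 10, B(10) = 14.

B(n) = B(n-1) + B(n-4), with B(i) = 1 for 0 ≤ i < 4; B(10) = 14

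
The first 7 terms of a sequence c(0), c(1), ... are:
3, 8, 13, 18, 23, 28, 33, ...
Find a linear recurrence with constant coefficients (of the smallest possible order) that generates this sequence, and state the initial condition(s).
Look for the lowest-order linear relation among consecutive terms.
Observation: consecutive differences are constant (= 5).
Check at n=2: 1·8 + 5 = 13. ✓

c(n) = c(n-1) + 5, c(0) = 3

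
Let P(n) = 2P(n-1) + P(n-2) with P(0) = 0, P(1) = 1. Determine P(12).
Computing the sequence terms:
0, 1, 2, 5, 12, 29, 70, 169, 408, 985, 2378, 5741, 13860

13860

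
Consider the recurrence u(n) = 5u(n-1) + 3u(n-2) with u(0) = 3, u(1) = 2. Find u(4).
Computing the sequence terms:
3, 2, 19, 101, 562

562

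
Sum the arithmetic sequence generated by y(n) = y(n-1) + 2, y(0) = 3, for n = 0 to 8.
Computing the sequence terms: 3, 5, 7, 9, 11, 13, 15, 17, 19
Adding these values together:

99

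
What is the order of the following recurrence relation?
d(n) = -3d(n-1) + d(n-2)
The order is the largest lag k for which d(n-k) appears. Here the deepest term is d(n-2), so the order is 2.

Order 2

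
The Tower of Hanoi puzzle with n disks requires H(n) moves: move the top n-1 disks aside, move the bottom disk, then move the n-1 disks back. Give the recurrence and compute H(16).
Moving n disks = move the top n-1 disks aside (H(n-1) moves) + move the largest disk (1 move) + move the n-1 disks back on top (H(n-1) moves), so H(n) = 2H(n-1) + 1, with H(1) = 1 (a single disk takes one move).
First terms: 1, 3, 7, 15, 31, 63, … — each is one less than a power of 2. Indeed H(n) + 1 = 2(H(n-1) + 1) with H(1) + 1 = 2, so H(n) + 1 = 2ⁿ and H(n) = 2ⁿ - 1.
Hence H(16) = 2^16 - 1 = 65536 - 1 = 65535.

H(n) = 2H(n-1) + 1, H(1) = 1; H(16) = 65535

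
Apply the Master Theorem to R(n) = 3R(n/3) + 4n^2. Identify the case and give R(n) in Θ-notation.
Master Theorem template: R(n) = a·R(n/b) + f(n).
Here: a=3, b=3, f(n)=4n^2
Compute log_b(a) = log_3(3) = 1.
f(n) = 4n^2 = Ω(n^(1+ε)) with ε = 1, and the regularity condition holds (a·f(n/b) = (a/b^2)·f(n) with a/b^2 = 3^-1 < 1). Case 3: R(n) = Θ(f(n)) = Θ(n^2).

Case 3: R(n) = Θ(n^2)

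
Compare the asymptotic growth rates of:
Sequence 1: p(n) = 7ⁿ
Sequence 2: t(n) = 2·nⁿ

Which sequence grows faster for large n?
Comparing growth rates:
Growth-rate hierarchy: log n ≺ any polynomial ≺ any exponential cⁿ (c>1) ≺ n! ≺ nⁿ.
super-exponential nⁿ dominates exponential base 7 asymptotically.

t(n) grows faster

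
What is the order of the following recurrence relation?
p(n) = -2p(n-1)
The order is the largest lag k for which p(n-k) appears. Here the deepest term is p(n-1), so the order is 1.

Order 1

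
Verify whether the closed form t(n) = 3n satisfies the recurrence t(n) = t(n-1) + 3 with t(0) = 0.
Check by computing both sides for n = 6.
From the recurrence with t(0) = 0:
  t(0) = 0, t(1) = 3, t(2) = 6, t(3) = 9, t(4) = 12, t(5) = 15, t(6) = 18
  so the recurrence gives t(6) = 18.
From the proposed closed form t(n) = 3n:
  t(6) = 18.
Both sides give 18 at n = 6, and the initial condition(s) match, so the closed form is consistent.

Yes, the closed form is correct.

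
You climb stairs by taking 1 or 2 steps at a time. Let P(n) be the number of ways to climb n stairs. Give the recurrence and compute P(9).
Condition on the size of the last step (1 to 2): before it there were n-1, …, n-2 stairs climbed, and these cases are disjoint, so P(n) = P(n-1) + P(n-2) (Fibonacci-type sequence).
Initial conditions by direct count (compositions of i into parts ≤ 2): P(1) = 1; P(2) = 2.
Iterating the recurrence: P(3) = 3, P(4) = 5, P(5) = 8, P(6) = 13, P(7) = 21, P(8) = 34, P(9) = 55.

P(n) = P(n-1) + P(n-2), P(1) = 1, P(2) = 2; P(9) = 55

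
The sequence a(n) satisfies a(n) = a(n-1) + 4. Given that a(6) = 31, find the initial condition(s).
a(6) = a(0) + 6·4, so a(0) = 31 - 24 = 7.

a(0) = 7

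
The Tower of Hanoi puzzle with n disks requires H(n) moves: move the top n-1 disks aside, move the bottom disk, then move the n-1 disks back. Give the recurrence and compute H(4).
Moving n disks = move the top n-1 disks aside (H(n-1) moves) + move the largest disk (1 move) + move the n-1 disks back on top (H(n-1) moves), so H(n) = 2H(n-1) + 1, with H(1) = 1 (a single disk takes one move).
First terms: 1, 3, 7, 15, … — each is one less than a power of 2. Indeed H(n) + 1 = 2(H(n-1) + 1) with H(1) + 1 = 2, so H(n) + 1 = 2ⁿ and H(n) = 2ⁿ - 1.
Hence H(4) = 2^4 - 1 = 16 - 1 = 15.

H(n) = 2H(n-1) + 1, H(1) = 1; H(4) = 15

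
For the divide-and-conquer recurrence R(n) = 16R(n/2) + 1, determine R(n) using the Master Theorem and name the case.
Master Theorem template: R(n) = a·R(n/b) + f(n).
Here: a=16, b=2, f(n)=1
Compute log_b(a) = log_2(16) = 4.
f(n) = 1 = O(n^(4-ε)) with ε = 4. Case 1: R(n) = Θ(n^log_b(a)) = Θ(n^4).

Case 1: R(n) = Θ(n^4)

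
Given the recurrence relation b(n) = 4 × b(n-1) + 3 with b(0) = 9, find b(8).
Computing step by step:
b(0) = 9
b(1) = 4 × 9 + 3 = 39
b(2) = 4 × 39 + 3 = 159
b(3) = 4 × 159 + 3 = 639
b(4) = 4 × 639 + 3 = 2559
b(5) = 4 × 2559 + 3 = 10239
b(6) = 4 × 10239 + 3 = 40959
b(7) = 4 × 40959 + 3 = 163839
b(8) = 4 × 163839 + 3 = 655359

655359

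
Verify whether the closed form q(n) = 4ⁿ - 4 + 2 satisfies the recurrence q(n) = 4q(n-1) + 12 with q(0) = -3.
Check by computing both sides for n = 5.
From the recurrence with q(0) = -3:
  q(0) = -3, q(1) = 0, q(2) = 12, q(3) = 60, q(4) = 252, q(5) = 1020
  so the recurrence gives q(5) = 1020.
From the proposed closed form q(n) = 4ⁿ - 4 + 2:
  q(5) = 1022.
The recurrence gives 1020 but the closed form gives 1022, so the closed form does not satisfy the recurrence.

No, the closed form is incorrect.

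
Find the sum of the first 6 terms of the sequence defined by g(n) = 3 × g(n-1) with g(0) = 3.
Computing the sequence terms: 3, 9, 27, 81, 243, 729
Adding these values together:

1092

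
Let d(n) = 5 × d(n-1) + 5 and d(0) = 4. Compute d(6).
Computing step by step:
d(0) = 4
d(1) = 5 × 4 + 5 = 25
d(2) = 5 × 25 + 5 = 130
d(3) = 5 × 130 + 5 = 655
d(4) = 5 × 655 + 5 = 3280
d(5) = 5 × 3280 + 5 = 16405
d(6) = 5 × 16405 + 5 = 82030

82030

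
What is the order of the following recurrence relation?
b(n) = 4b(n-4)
The order is the largest lag k for which b(n-k) appears. Here the deepest term is b(n-4), so the order is 4.

Order 4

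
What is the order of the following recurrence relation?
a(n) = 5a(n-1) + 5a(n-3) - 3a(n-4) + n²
The order is the largest lag k for which a(n-k) appears. Here the deepest term is a(n-4) (the n² term is non-homogeneous and does not affect the order), so the order is 4.

Order 4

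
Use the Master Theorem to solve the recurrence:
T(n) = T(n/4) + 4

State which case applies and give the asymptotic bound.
Master Theorem template: T(n) = a·T(n/b) + f(n).
Here: a=1, b=4, f(n)=4
Compute log_b(a) = log_4(1) = 0.
f(n) = 4 = Θ(1). Case 2: T(n) = Θ(log n).

Case 2: T(n) = Θ(log n)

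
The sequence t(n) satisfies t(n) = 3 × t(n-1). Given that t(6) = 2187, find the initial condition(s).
In general t(n) = 3ⁿ · t(0). At n = 6: t(0) = t(6) / 3^6 = 2187 / 729 = 3.

t(0) = 3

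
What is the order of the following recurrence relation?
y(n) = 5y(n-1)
The order is the largest lag k for which y(n-k) appears. Here the deepest term is y(n-1), so the order is 1.

Order 1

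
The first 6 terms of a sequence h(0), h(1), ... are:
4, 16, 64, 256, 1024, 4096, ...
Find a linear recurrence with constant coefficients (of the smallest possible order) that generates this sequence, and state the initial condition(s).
Look for the lowest-order linear relation among consecutive terms.
Observation: each term is 4× the previous.
Check at n=2: 4·16 = 64. ✓

h(n) = 4 × h(n-1), h(0) = 4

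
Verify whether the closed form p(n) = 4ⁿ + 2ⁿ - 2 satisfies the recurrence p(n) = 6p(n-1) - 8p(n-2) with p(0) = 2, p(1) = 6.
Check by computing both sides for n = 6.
From the recurrence with p(0) = 2, p(1) = 6:
  p(0) = 2, p(1) = 6, p(2) = 20, p(3) = 72, p(4) = 272, p(5) = 1056, p(6) = 4160
  so the recurrence gives p(6) = 4160.
From the proposed closed form p(n) = 4ⁿ + 2ⁿ - 2:
  p(6) = 4158.
The recurrence gives 4160 but the closed form gives 4158, so the closed form does not satisfy the recurrence.

No, the closed form is incorrect.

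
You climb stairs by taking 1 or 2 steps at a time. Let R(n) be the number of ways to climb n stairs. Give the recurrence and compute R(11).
Condition on the size of the last step (1 to 2): before it there were n-1, …, n-2 stairs climbed, and these cases are disjoint, so R(n) = R(n-1) + R(n-2) (Fibonacci-type sequence).
Initial conditions by direct count (compositions of i into parts ≤ 2): R(1) = 1; R(2) = 2.
Iterating the recurrence: R(3) = 3, R(4) = 5, R(5) = 8, R(6) = 13, R(7) = 21, R(8) = 34, R(9) = 55, R(10) = 89, R(11) = 144.

R(n) = R(n-1) + R(n-2), R(1) = 1, R(2) = 2; R(11) = 144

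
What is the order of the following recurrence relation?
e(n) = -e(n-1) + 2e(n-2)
The order is the largest lag k for which e(n-k) appears. Here the deepest term is e(n-2), so the order is 2.

Order 2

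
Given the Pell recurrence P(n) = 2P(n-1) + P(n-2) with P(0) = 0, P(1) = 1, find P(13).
Computing the sequence terms:
0, 1, 2, 5, 12, 29, 70, 169, 408, 985, 2378, 5741, 13860, 33461

33461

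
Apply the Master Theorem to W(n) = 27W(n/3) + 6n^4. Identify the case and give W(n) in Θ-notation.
Master Theorem template: W(n) = a·W(n/b) + f(n).
Here: a=27, b=3, f(n)=6n^4
Compute log_b(a) = log_3(27) = 3.
f(n) = 6n^4 = Ω(n^(3+ε)) with ε = 1, and the regularity condition holds (a·f(n/b) = (a/b^4)·f(n) with a/b^4 = 3^-1 < 1). Case 3: W(n) = Θ(f(n)) = Θ(n^4).

Case 3: W(n) = Θ(n^4)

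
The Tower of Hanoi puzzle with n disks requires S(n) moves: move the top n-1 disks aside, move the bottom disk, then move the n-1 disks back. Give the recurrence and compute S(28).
Moving n disks = move the top n-1 disks aside (S(n-1) moves) + move the largest disk (1 move) + move the n-1 disks back on top (S(n-1) moves), so S(n) = 2S(n-1) + 1, with S(1) = 1 (a single disk takes one move).
First terms: 1, 3, 7, 15, 31, 63, … — each is one less than a power of 2. Indeed S(n) + 1 = 2(S(n-1) + 1) with S(1) + 1 = 2, so S(n) + 1 = 2ⁿ and S(n) = 2ⁿ - 1.
Hence S(28) = 2^28 - 1 = 268435456 - 1 = 268435455.

S(n) = 2S(n-1) + 1, S(1) = 1; S(28) = 268435455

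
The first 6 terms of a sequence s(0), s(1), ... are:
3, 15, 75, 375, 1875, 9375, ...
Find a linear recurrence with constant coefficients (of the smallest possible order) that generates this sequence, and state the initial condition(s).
Look for the lowest-order linear relation among consecutive terms.
Observation: each term is 5× the previous.
Check at n=2: 5·15 = 75. ✓

s(n) = 5 × s(n-1), s(0) = 3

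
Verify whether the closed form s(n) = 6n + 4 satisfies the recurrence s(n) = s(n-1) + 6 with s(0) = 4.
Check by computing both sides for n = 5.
From the recurrence with s(0) = 4:
  s(0) = 4, s(1) = 10, s(2) = 16, s(3) = 22, s(4) = 28, s(5) = 34
  so the recurrence gives s(5) = 34.
From the proposed closed form s(n) = 6n + 4:
  s(5) = 34.
Both sides give 34 at n = 5, and the initial condition(s) match, so the closed form is consistent.

Yes, the closed form is correct.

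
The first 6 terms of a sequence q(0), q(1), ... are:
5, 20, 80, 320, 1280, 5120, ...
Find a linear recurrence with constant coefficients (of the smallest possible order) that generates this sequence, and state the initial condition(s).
Look for the lowest-order linear relation among consecutive terms.
Observation: each term is 4× the previous.
Check at n=2: 4·20 = 80. ✓

q(n) = 4 × q(n-1), q(0) = 5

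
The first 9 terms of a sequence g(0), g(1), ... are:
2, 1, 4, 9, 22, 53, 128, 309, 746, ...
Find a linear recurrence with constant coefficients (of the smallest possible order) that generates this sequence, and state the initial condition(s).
Look for the lowest-order linear relation among consecutive terms.
Observation: g(n) - 2·g(n-1) - (1)·g(n-2) = 0 holds for the shown terms, and no order-1 relation g(n) = α·g(n-1) + β fits.
Check at n=3: 2·4 + (1)·1 = 9. ✓

g(n) = 2g(n-1) + g(n-2), g(0) = 2, g(1) = 1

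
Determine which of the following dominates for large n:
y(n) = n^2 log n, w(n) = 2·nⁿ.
Comparing growth rates:
Growth-rate hierarchy: log n ≺ any polynomial ≺ any exponential cⁿ (c>1) ≺ n! ≺ nⁿ.
super-exponential nⁿ dominates polynomial degree 2 (with log factor) asymptotically.

w(n) grows faster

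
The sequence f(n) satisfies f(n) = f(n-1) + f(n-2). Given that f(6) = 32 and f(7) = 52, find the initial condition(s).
Work backwards using f(k) = f(k+2) - f(k+1):
f(5) = f(7) - f(6) = 52 - 32 = 20
f(4) = f(6) - f(5) = 32 - 20 = 12
f(3) = f(5) - f(4) = 20 - 12 = 8
f(2) = f(4) - f(3) = 12 - 8 = 4
f(1) = f(3) - f(2) = 8 - 4 = 4
f(0) = f(2) - f(1) = 4 - 4 = 0

f(0) = 0, f(1) = 4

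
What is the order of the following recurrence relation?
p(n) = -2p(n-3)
The order is the largest lag k for which p(n-k) appears. Here the deepest term is p(n-3), so the order is 3.

Order 3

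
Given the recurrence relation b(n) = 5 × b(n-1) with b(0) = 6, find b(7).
Computing step by step:
b(0) = 6
b(1) = 5 × 6 = 30
b(2) = 5 × 30 = 150
b(3) = 5 × 150 = 750
b(4) = 5 × 750 = 3750
b(5) = 5 × 3750 = 18750
b(6) = 5 × 18750 = 93750
b(7) = 5 × 93750 = 468750

468750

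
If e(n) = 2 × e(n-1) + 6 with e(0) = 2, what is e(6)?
Computing step by step:
e(0) = 2
e(1) = 2 × 2 + 6 = 10
e(2) = 2 × 10 + 6 = 26
e(3) = 2 × 26 + 6 = 58
e(4) = 2 × 58 + 6 = 122
e(5) = 2 × 122 + 6 = 250
e(6) = 2 × 250 + 6 = 506

506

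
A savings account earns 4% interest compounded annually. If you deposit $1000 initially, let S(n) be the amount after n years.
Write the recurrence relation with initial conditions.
Each year the balance grows by 4%, i.e. is multiplied by 1 + 4/100 = 1.04, so S(n) = 1.04 × S(n-1). The initial deposit gives S(0) = 1000.
Unrolling gives the closed form S(n) = 1000 × (1.04)ⁿ.

S(n) = 1.04 × S(n-1), S(0) = 1000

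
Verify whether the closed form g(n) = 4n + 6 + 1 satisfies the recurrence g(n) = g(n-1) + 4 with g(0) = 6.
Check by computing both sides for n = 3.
From the recurrence with g(0) = 6:
  g(0) = 6, g(1) = 10, g(2) = 14, g(3) = 18
  so the recurrence gives g(3) = 18.
From the proposed closed form g(n) = 4n + 6 + 1:
  g(3) = 19.
The recurrence gives 18 but the closed form gives 19, so the closed form does not satisfy the recurrence.

No, the closed form is incorrect.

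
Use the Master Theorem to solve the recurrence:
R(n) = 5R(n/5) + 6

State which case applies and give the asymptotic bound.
Master Theorem template: R(n) = a·R(n/b) + f(n).
Here: a=5, b=5, f(n)=6
Compute log_b(a) = log_5(5) = 1.
f(n) = 6 = O(n^(1-ε)) with ε = 1. Case 1: R(n) = Θ(n^log_b(a)) = Θ(n).

Case 1: R(n) = Θ(n)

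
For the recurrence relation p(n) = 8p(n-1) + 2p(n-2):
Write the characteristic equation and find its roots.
Substitute p(n) = rⁿ and divide through by rⁿ⁻²: r² - 8r - 2 = 0
Discriminant: 8² + 4·2 = 72, not a perfect square, so by the quadratic formula r = (8 ± √72)/2.
General solution: p(n) = A·r₁ⁿ + B·r₂ⁿ where r₁,r₂ = (8 ± √72)/2

Characteristic: r² - 8r - 2 = 0, Roots: r = (8 ± √72)/2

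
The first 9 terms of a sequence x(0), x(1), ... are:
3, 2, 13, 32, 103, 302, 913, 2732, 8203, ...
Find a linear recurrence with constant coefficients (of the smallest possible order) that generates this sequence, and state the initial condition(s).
Look for the lowest-order linear relation among consecutive terms.
Observation: x(n) - 2·x(n-1) - (3)·x(n-2) = 0 holds for the shown terms, and no order-1 relation x(n) = α·x(n-1) + β fits.
Check at n=3: 2·13 + (3)·2 = 32. ✓

x(n) = 2x(n-1) + 3x(n-2), x(0) = 3, x(1) = 2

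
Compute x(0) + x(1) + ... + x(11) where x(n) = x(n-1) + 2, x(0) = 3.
Computing the sequence terms: 3, 5, 7, 9, 11, 13, 15, 17, 19, 21, 23, 25
Adding these values together:

168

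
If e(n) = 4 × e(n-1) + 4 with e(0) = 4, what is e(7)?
Computing step by step:
e(0) = 4
e(1) = 4 × 4 + 4 = 20
e(2) = 4 × 20 + 4 = 84
e(3) = 4 × 84 + 4 = 340
e(4) = 4 × 340 + 4 = 1364
e(5) = 4 × 1364 + 4 = 5460
e(6) = 4 × 5460 + 4 = 21844
e(7) = 4 × 21844 + 4 = 87380

87380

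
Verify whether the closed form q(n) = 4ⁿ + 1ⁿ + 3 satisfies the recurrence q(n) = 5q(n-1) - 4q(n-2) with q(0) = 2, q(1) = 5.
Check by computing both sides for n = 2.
From the recurrence with q(0) = 2, q(1) = 5:
  q(0) = 2, q(1) = 5, q(2) = 17
  so the recurrence gives q(2) = 17.
From the proposed closed form q(n) = 4ⁿ + 1ⁿ + 3:
  q(2) = 20.
The recurrence gives 17 but the closed form gives 20, so the closed form does not satisfy the recurrence.

No, the closed form is incorrect.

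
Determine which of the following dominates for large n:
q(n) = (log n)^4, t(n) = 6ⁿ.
Comparing growth rates:
Growth-rate hierarchy: log n ≺ any polynomial ≺ any exponential cⁿ (c>1) ≺ n! ≺ nⁿ.
exponential base 6 dominates polylogarithmic (log n)^4 asymptotically.

t(n) grows faster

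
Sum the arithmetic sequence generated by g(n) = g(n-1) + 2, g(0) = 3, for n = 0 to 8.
Computing the sequence terms: 3, 5, 7, 9, 11, 13, 15, 17, 19
Adding these values together:

99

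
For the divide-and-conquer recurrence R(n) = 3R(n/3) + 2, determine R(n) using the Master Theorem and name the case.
Master Theorem template: R(n) = a·R(n/b) + f(n).
Here: a=3, b=3, f(n)=2
Compute log_b(a) = log_3(3) = 1.
f(n) = 2 = O(n^(1-ε)) with ε = 1. Case 1: R(n) = Θ(n^log_b(a)) = Θ(n).

Case 1: R(n) = Θ(n)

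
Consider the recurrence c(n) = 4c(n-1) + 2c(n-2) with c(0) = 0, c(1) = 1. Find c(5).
Computing the sequence terms:
0, 1, 4, 18, 80, 356

356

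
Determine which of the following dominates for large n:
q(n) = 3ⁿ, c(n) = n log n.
Comparing growth rates:
Growth-rate hierarchy: log n ≺ any polynomial ≺ any exponential cⁿ (c>1) ≺ n! ≺ nⁿ.
exponential base 3 dominates polynomial degree 1 (with log factor) asymptotically.

q(n) grows faster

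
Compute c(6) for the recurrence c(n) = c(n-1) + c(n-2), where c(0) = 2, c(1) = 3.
Computing the sequence terms:
2, 3, 5, 8, 13, 21, 34

34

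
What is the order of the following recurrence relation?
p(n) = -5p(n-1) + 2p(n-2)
The order is the largest lag k for which p(n-k) appears. Here the deepest term is p(n-2), so the order is 2.

Order 2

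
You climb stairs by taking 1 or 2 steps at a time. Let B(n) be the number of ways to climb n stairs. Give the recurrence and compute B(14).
Condition on the size of the last step (1 to 2): before it there were n-1, …, n-2 stairs climbed, and these cases are disjoint, so B(n) = B(n-1) + B(n-2) (Fibonacci-type sequence).
Initial conditions by direct count (compositions of i into parts ≤ 2): B(1) = 1; B(2) = 2.
Iterating the recurrence: B(3) = 3, B(4) = 5, B(5) = 8, B(6) = 13, B(7) = 21, B(8) = 34, B(9) = 55, B(10) = 89, B(11) = 144, B(12) = 233, B(13) = 377, B(14) = 610.

B(n) = B(n-1) + B(n-2), B(1) = 1, B(2) = 2; B(14) = 610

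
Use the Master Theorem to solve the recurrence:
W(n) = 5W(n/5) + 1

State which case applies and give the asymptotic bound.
Master Theorem template: W(n) = a·W(n/b) + f(n).
Here: a=5, b=5, f(n)=1
Compute log_b(a) = log_5(5) = 1.
f(n) = 1 = O(n^(1-ε)) with ε = 1. Case 1: W(n) = Θ(n^log_b(a)) = Θ(n).

Case 1: W(n) = Θ(n)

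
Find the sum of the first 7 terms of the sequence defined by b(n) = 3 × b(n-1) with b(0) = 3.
Computing the sequence terms: 3, 9, 27, 81, 243, 729, 2187
Adding these values together:

3279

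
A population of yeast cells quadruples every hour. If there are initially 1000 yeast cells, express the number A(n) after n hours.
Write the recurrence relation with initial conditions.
Each hour multiplies the count by 4, so the count after n hours depends only on the count after n-1 hours: A(n) = 4 × A(n-1). The starting count gives A(0) = 1000.
Unrolling n times gives the closed form A(n) = 1000 × 4ⁿ.

A(n) = 4 × A(n-1), A(0) = 1000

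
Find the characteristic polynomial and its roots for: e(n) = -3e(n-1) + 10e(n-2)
Substitute e(n) = rⁿ and divide through by rⁿ⁻²: r² + 3r - 10 = 0
Factor: (r + 5)(r - 2) = 0, so r = -5, 2.
General solution: e(n) = A·(-5)ⁿ + B·2ⁿ

Characteristic: r² + 3r - 10 = 0, Roots: r = -5, 2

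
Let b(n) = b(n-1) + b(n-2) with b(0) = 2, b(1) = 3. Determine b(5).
Computing the sequence terms:
2, 3, 5, 8, 13, 21

21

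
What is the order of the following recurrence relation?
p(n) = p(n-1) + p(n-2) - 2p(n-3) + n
The order is the largest lag k for which p(n-k) appears. Here the deepest term is p(n-3) (the n term is non-homogeneous and does not affect the order), so the order is 3.

Order 3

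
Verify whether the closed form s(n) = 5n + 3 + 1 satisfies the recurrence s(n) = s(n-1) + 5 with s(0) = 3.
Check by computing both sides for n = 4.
From the recurrence with s(0) = 3:
  s(0) = 3, s(1) = 8, s(2) = 13, s(3) = 18, s(4) = 23
  so the recurrence gives s(4) = 23.
From the proposed closed form s(n) = 5n + 3 + 1:
  s(4) = 24.
The recurrence gives 23 but the closed form gives 24, so the closed form does not satisfy the recurrence.

No, the closed form is incorrect.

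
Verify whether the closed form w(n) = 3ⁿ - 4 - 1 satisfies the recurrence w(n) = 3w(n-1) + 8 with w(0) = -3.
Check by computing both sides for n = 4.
From the recurrence with w(0) = -3:
  w(0) = -3, w(1) = -1, w(2) = 5, w(3) = 23, w(4) = 77
  so the recurrence gives w(4) = 77.
From the proposed closed form w(n) = 3ⁿ - 4 - 1:
  w(4) = 76.
The recurrence gives 77 but the closed form gives 76, so the closed form does not satisfy the recurrence.

No, the closed form is incorrect.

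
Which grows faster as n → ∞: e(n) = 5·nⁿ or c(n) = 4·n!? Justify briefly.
Comparing growth rates:
Growth-rate hierarchy: log n ≺ any polynomial ≺ any exponential cⁿ (c>1) ≺ n! ≺ nⁿ.
super-exponential nⁿ dominates factorial asymptotically.

e(n) grows faster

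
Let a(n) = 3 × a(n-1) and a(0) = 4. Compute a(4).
Computing step by step:
a(0) = 4
a(1) = 3 × 4 = 12
a(2) = 3 × 12 = 36
a(3) = 3 × 36 = 108
a(4) = 3 × 108 = 324

324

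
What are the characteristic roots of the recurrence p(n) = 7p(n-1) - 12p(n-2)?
Substitute p(n) = rⁿ and divide through by rⁿ⁻²: r² - 7r + 12 = 0
Factor: (r - 3)(r - 4) = 0, so r = 3, 4.
General solution: p(n) = A·3ⁿ + B·4ⁿ

Characteristic: r² - 7r + 12 = 0, Roots: r = 3, 4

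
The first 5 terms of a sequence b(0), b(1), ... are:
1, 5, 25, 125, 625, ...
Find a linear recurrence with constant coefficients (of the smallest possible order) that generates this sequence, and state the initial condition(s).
Look for the lowest-order linear relation among consecutive terms.
Observation: each term is 5× the previous.
Check at n=2: 5·5 = 25. ✓

b(n) = 5 × b(n-1), b(0) = 1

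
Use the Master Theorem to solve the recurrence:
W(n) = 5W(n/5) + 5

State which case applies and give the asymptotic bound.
Master Theorem template: W(n) = a·W(n/b) + f(n).
Here: a=5, b=5, f(n)=5
Compute log_b(a) = log_5(5) = 1.
f(n) = 5 = O(n^(1-ε)) with ε = 1. Case 1: W(n) = Θ(n^log_b(a)) = Θ(n).

Case 1: W(n) = Θ(n)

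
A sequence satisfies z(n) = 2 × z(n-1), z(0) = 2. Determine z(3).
Computing step by step:
z(0) = 2
z(1) = 2 × 2 = 4
z(2) = 2 × 4 = 8
z(3) = 2 × 8 = 16

16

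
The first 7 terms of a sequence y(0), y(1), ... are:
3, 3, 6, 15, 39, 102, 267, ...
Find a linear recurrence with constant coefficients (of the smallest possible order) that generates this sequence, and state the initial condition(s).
Look for the lowest-order linear relation among consecutive terms.
Observation: y(n) - 3·y(n-1) - (-1)·y(n-2) = 0 holds for the shown terms, and no order-1 relation y(n) = α·y(n-1) + β fits.
Check at n=3: 3·6 + (-1)·3 = 15. ✓

y(n) = 3y(n-1) - y(n-2), y(0) = 3, y(1) = 3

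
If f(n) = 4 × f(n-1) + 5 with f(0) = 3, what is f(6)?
Computing step by step:
f(0) = 3
f(1) = 4 × 3 + 5 = 17
f(2) = 4 × 17 + 5 = 73
f(3) = 4 × 73 + 5 = 297
f(4) = 4 × 297 + 5 = 1193
f(5) = 4 × 1193 + 5 = 4777
f(6) = 4 × 4777 + 5 = 19113

19113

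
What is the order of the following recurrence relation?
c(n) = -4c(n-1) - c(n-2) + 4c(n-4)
The order is the largest lag k for which c(n-k) appears. Here the deepest term is c(n-4), so the order is 4.

Order 4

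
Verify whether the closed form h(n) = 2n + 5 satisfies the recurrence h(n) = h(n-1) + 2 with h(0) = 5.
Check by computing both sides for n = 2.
From the recurrence with h(0) = 5:
  h(0) = 5, h(1) = 7, h(2) = 9
  so the recurrence gives h(2) = 9.
From the proposed closed form h(n) = 2n + 5:
  h(2) = 9.
Both sides give 9 at n = 2, and the initial condition(s) match, so the closed form is consistent.

Yes, the closed form is correct.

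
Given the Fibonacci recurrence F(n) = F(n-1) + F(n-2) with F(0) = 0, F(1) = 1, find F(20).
Computing the sequence terms:
0, 1, 1, 2, 3, 5, 8, 13, 21, 34, 55, 89, 144, 233, 377, 610, 987, 1597, 2584, 4181, 6765

6765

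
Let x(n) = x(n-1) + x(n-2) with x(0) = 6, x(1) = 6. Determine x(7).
Computing the sequence terms:
6, 6, 12, 18, 30, 48, 78, 126

126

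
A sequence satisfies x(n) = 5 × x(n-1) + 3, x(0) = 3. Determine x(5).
Computing step by step:
x(0) = 3
x(1) = 5 × 3 + 3 = 18
x(2) = 5 × 18 + 3 = 93
x(3) = 5 × 93 + 3 = 468
x(4) = 5 × 468 + 3 = 2343
x(5) = 5 × 2343 + 3 = 11718

11718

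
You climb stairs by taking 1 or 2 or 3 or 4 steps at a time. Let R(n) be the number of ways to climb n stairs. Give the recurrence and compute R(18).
Condition on the size of the last step (1 to 4): before it there were n-1, …, n-4 stairs climbed, and these cases are disjoint, so R(n) = R(n-1) + R(n-2) + R(n-3) + R(n-4) (order-4 linear recurrence).
Initial conditions by direct count (compositions of i into parts ≤ 4): R(1) = 1; R(2) = 2; R(3) = 4; R(4) = 8.
Iterating the recurrence: R(5) = 15, R(6) = 29, R(7) = 56, R(8) = 108, R(9) = 208, R(10) = 401, R(11) = 773, R(12) = 1490, R(13) = 2872, R(14) = 5536, R(15) = 10671, R(16) = 20569, R(17) = 39648, R(18) = 76424.

R(n) = R(n-1) + R(n-2) + R(n-3) + R(n-4), R(1) = 1, R(2) = 2, R(3) = 4, R(4) = 8; R(18) = 76424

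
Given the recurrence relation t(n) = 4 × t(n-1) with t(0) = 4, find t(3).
Computing step by step:
t(0) = 4
t(1) = 4 × 4 = 16
t(2) = 4 × 16 = 64
t(3) = 4 × 64 = 256

256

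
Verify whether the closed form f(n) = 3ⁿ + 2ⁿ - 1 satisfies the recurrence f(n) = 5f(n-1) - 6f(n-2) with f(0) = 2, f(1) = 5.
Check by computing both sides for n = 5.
From the recurrence with f(0) = 2, f(1) = 5:
  f(0) = 2, f(1) = 5, f(2) = 13, f(3) = 35, f(4) = 97, f(5) = 275
  so the recurrence gives f(5) = 275.
From the proposed closed form f(n) = 3ⁿ + 2ⁿ - 1:
  f(5) = 274.
The recurrence gives 275 but the closed form gives 274, so the closed form does not satisfy the recurrence.

No, the closed form is incorrect.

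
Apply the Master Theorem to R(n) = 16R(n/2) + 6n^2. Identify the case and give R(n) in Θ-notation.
Master Theorem template: R(n) = a·R(n/b) + f(n).
Here: a=16, b=2, f(n)=6n^2
Compute log_b(a) = log_2(16) = 4.
f(n) = 6n^2 = O(n^(4-ε)) with ε = 2. Case 1: R(n) = Θ(n^log_b(a)) = Θ(n^4).

Case 1: R(n) = Θ(n^4)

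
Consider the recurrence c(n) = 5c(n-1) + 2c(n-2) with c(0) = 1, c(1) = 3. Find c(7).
Computing the sequence terms:
1, 3, 17, 91, 489, 2627, 14113, 75819

75819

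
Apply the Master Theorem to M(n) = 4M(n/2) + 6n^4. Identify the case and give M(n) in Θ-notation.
Master Theorem template: M(n) = a·M(n/b) + f(n).
Here: a=4, b=2, f(n)=6n^4
Compute log_b(a) = log_2(4) = 2.
f(n) = 6n^4 = Ω(n^(2+ε)) with ε = 2, and the regularity condition holds (a·f(n/b) = (a/b^4)·f(n) with a/b^4 = 2^-2 < 1). Case 3: M(n) = Θ(f(n)) = Θ(n^4).

Case 3: M(n) = Θ(n^4)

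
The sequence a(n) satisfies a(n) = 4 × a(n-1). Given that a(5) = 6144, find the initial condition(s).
In general a(n) = 4ⁿ · a(0). At n = 5: a(0) = a(5) / 4^5 = 6144 / 1024 = 6.

a(0) = 6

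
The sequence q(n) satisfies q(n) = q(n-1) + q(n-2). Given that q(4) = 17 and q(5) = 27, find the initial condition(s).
Work backwards using q(k) = q(k+2) - q(k+1):
q(3) = q(5) - q(4) = 27 - 17 = 10
q(2) = q(4) - q(3) = 17 - 10 = 7
q(1) = q(3) - q(2) = 10 - 7 = 3
q(0) = q(2) - q(1) = 7 - 3 = 4

q(0) = 4, q(1) = 3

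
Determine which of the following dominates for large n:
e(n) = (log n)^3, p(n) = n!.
Comparing growth rates:
Growth-rate hierarchy: log n ≺ any polynomial ≺ any exponential cⁿ (c>1) ≺ n! ≺ nⁿ.
factorial dominates polylogarithmic (log n)^3 asymptotically.

p(n) grows faster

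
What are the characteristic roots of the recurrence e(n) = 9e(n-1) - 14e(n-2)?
Substitute e(n) = rⁿ and divide through by rⁿ⁻²: r² - 9r + 14 = 0
Factor: (r - 7)(r - 2) = 0, so r = 7, 2.
General solution: e(n) = A·7ⁿ + B·2ⁿ

Characteristic: r² - 9r + 14 = 0, Roots: r = 7, 2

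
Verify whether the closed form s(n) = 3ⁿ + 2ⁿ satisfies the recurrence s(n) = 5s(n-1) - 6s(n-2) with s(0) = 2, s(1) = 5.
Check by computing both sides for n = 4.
From the recurrence with s(0) = 2, s(1) = 5:
  s(0) = 2, s(1) = 5, s(2) = 13, s(3) = 35, s(4) = 97
  so the recurrence gives s(4) = 97.
From the proposed closed form s(n) = 3ⁿ + 2ⁿ:
  s(4) = 97.
Both sides give 97 at n = 4, and the initial condition(s) match, so the closed form is consistent.

Yes, the closed form is correct.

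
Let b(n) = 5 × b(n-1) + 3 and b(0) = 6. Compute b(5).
Computing step by step:
b(0) = 6
b(1) = 5 × 6 + 3 = 33
b(2) = 5 × 33 + 3 = 168
b(3) = 5 × 168 + 3 = 843
b(4) = 5 × 843 + 3 = 4218
b(5) = 5 × 4218 + 3 = 21093

21093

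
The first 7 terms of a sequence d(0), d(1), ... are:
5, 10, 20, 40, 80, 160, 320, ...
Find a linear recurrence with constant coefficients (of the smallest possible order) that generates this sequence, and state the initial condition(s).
Look for the lowest-order linear relation among consecutive terms.
Observation: each term is 2× the previous.
Check at n=2: 2·10 = 20. ✓

d(n) = 2 × d(n-1), d(0) = 5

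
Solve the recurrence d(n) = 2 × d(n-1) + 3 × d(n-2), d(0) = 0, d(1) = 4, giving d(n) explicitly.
Recurrence: d(n) = 2 × d(n-1) + 3 × d(n-2), initial: d(0) = 0, d(1) = 4.
Characteristic equation: r² - 2r - 3 = 0, which factors as (r - 3)(r + 1) = 0, so r = 3, -1. General solution d(n) = A·3ⁿ + B·(-1)ⁿ. From d(0) = 0: A + B = 0. From d(1) = 4: 3A - 1B = 4. Solving gives A = 1, B = -1.

d(n) = 3ⁿ - (-1)ⁿ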